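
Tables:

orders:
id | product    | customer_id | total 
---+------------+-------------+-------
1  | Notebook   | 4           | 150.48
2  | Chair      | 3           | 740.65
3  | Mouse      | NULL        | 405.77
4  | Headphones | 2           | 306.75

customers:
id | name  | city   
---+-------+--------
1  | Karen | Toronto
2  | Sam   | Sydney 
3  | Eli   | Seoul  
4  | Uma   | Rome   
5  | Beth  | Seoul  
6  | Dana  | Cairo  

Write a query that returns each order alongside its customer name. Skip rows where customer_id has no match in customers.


INNER JOIN keeps only orders rows whose customer_id matches an id in customers. Walk through each order:
  - order 1 (Notebook): customer_id=4 -> matches Uma
  - order 2 (Chair): customer_id=3 -> matches Eli
  - order 3 (Mouse): customer_id=NULL, no match -> dropped
  - order 4 (Headphones): customer_id=2 -> matches Sam
So 1 of 4 rows is dropped.

SQL:
SELECT a.product, b.name AS customer
FROM orders a
INNER JOIN customers b ON a.customer_id = b.id

Result:
product    | customer
-----------+---------
Notebook   | Uma     
Chair      | Eli     
Headphones | Sam     


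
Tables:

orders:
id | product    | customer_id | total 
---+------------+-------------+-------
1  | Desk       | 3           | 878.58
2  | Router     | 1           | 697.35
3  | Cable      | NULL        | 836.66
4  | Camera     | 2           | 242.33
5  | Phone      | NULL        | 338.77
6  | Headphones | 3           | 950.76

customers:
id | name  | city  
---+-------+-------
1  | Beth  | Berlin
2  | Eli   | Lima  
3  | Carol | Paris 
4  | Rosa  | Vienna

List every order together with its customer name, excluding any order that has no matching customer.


INNER JOIN keeps only orders rows whose customer_id matches an id in customers. Walk through each order:
  - order 1 (Desk): customer_id=3 -> matches Carol
  - order 2 (Router): customer_id=1 -> matches Beth
  - order 3 (Cable): customer_id=NULL, no match -> dropped
  - order 4 (Camera): customer_id=2 -> matches Eli
  - order 5 (Phone): customer_id=NULL, no match -> dropped
  - order 6 (Headphones): customer_id=3 -> matches Carol
So 2 of 6 rows are dropped.

SQL:
SELECT a.product, b.name AS customer
FROM orders a
INNER JOIN customers b ON a.customer_id = b.id

Result:
product    | customer
-----------+---------
Desk       | Carol   
Router     | Beth    
Camera     | Eli     
Headphones | Carol   


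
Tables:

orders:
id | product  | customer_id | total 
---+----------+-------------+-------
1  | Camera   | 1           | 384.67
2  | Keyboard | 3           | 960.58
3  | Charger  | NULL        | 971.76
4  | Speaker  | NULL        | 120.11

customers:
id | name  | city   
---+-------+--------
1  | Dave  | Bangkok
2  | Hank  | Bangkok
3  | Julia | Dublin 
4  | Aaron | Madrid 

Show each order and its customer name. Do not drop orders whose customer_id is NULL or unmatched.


LEFT JOIN keeps every row from orders (the left table); where customer_id has no match in customers, the customer columns become NULL. Walk through each order:
  - order 1 (Camera): customer_id=1 -> matches Dave
  - order 2 (Keyboard): customer_id=3 -> matches Julia
  - order 3 (Charger): customer_id=NULL, no match -> kept with NULL
  - order 4 (Speaker): customer_id=NULL, no match -> kept with NULL
All 4 rows appear; 2 have NULL customer.

SQL:
SELECT a.product, b.name AS customer
FROM orders a
LEFT JOIN customers b ON a.customer_id = b.id

Result:
product  | customer
---------+---------
Camera   | Dave    
Keyboard | Julia   
Charger  | NULL    
Speaker  | NULL    


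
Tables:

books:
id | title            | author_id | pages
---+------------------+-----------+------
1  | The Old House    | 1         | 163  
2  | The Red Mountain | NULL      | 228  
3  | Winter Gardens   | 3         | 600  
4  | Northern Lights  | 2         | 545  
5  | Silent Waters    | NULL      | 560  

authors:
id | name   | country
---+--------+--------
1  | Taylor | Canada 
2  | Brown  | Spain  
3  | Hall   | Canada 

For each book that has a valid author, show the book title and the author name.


INNER JOIN keeps only books rows whose author_id matches an id in authors. Walk through each book:
  - book 1 (The Old House): author_id=1 -> matches Taylor
  - book 2 (The Red Mountain): author_id=NULL, no match -> dropped
  - book 3 (Winter Gardens): author_id=3 -> matches Hall
  - book 4 (Northern Lights): author_id=2 -> matches Brown
  - book 5 (Silent Waters): author_id=NULL, no match -> dropped
So 2 of 5 rows are dropped.

SQL:
SELECT a.title, b.name AS author
FROM books a
INNER JOIN authors b ON a.author_id = b.id

Result:
title           | author
----------------+-------
The Old House   | Taylor
Winter Gardens  | Hall  
Northern Lights | Brown 


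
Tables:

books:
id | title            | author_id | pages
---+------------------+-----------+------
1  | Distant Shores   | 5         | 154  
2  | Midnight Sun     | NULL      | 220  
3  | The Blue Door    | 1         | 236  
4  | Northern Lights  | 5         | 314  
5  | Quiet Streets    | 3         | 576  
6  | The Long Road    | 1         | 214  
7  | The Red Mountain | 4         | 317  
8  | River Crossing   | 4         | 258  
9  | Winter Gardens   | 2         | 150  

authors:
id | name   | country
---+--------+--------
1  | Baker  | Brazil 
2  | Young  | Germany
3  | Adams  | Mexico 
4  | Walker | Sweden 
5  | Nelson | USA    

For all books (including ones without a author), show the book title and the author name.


LEFT JOIN keeps every row from books (the left table); where author_id has no match in authors, the author columns become NULL. Walk through each book:
  - book 1 (Distant Shores): author_id=5 -> matches Nelson
  - book 2 (Midnight Sun): author_id=NULL, no match -> kept with NULL
  - book 3 (The Blue Door): author_id=1 -> matches Baker
  - book 4 (Northern Lights): author_id=5 -> matches Nelson
  - book 5 (Quiet Streets): author_id=3 -> matches Adams
  - book 6 (The Long Road): author_id=1 -> matches Baker
  - book 7 (The Red Mountain): author_id=4 -> matches Walker
  - book 8 (River Crossing): author_id=4 -> matches Walker
  - book 9 (Winter Gardens): author_id=2 -> matches Young
All 9 rows appear; 1 has NULL author.

SQL:
SELECT a.title, b.name AS author
FROM books a
LEFT JOIN authors b ON a.author_id = b.id

Result:
title            | author
-----------------+-------
Distant Shores   | Nelson
Midnight Sun     | NULL  
The Blue Door    | Baker 
Northern Lights  | Nelson
Quiet Streets    | Adams 
The Long Road    | Baker 
The Red Mountain | Walker
River Crossing   | Walker
Winter Gardens   | Young 


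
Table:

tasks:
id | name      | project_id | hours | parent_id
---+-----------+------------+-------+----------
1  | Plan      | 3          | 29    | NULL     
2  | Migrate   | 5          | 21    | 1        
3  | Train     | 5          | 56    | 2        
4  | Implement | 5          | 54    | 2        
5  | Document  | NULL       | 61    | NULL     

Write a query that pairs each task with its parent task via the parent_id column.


This is a self-join: tasks is joined to a second copy of itself, matching each row's parent_id to another row's id. Use LEFT JOIN so rows with parent_id=NULL are kept.
  - task 1 (Plan): parent_id=NULL -> NULL
  - task 2 (Migrate): parent_id=1 -> Plan
  - task 3 (Train): parent_id=2 -> Migrate
  - task 4 (Implement): parent_id=2 -> Migrate
  - task 5 (Document): parent_id=NULL -> NULL

SQL:
SELECT a.name AS item, b.name AS parent
FROM tasks a
LEFT JOIN tasks b ON a.parent_id = b.id

Result:
item      | parent 
----------+--------
Plan      | NULL   
Migrate   | Plan   
Train     | Migrate
Implement | Migrate
Document  | NULL   


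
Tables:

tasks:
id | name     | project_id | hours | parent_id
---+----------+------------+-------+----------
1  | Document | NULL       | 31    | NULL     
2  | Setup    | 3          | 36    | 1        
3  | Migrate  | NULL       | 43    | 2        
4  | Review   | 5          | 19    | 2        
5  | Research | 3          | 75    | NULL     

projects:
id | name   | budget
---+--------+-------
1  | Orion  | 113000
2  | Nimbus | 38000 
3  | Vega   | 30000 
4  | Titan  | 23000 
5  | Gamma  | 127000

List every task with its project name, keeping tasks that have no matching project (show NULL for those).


LEFT JOIN keeps every row from tasks (the left table); where project_id has no match in projects, the project columns become NULL. Walk through each task:
  - task 1 (Document): project_id=NULL, no match -> kept with NULL
  - task 2 (Setup): project_id=3 -> matches Vega
  - task 3 (Migrate): project_id=NULL, no match -> kept with NULL
  - task 4 (Review): project_id=5 -> matches Gamma
  - task 5 (Research): project_id=3 -> matches Vega
All 5 rows appear; 2 have NULL project.

SQL:
SELECT a.name, b.name AS project
FROM tasks a
LEFT JOIN projects b ON a.project_id = b.id

Result:
name     | project
---------+--------
Document | NULL   
Setup    | Vega   
Migrate  | NULL   
Review   | Gamma  
Research | Vega   


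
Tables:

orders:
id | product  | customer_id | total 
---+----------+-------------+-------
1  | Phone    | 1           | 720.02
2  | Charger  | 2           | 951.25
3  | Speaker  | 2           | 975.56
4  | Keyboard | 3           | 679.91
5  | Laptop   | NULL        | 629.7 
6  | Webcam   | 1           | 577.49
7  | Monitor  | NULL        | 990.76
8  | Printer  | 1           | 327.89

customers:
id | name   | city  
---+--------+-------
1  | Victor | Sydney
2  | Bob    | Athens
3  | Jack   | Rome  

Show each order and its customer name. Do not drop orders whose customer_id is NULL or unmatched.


LEFT JOIN keeps every row from orders (the left table); where customer_id has no match in customers, the customer columns become NULL. Walk through each order:
  - order 1 (Phone): customer_id=1 -> matches Victor
  - order 2 (Charger): customer_id=2 -> matches Bob
  - order 3 (Speaker): customer_id=2 -> matches Bob
  - order 4 (Keyboard): customer_id=3 -> matches Jack
  - order 5 (Laptop): customer_id=NULL, no match -> kept with NULL
  - order 6 (Webcam): customer_id=1 -> matches Victor
  - order 7 (Monitor): customer_id=NULL, no match -> kept with NULL
  - order 8 (Printer): customer_id=1 -> matches Victor
All 8 rows appear; 2 have NULL customer.

SQL:
SELECT a.product, b.name AS customer
FROM orders a
LEFT JOIN customers b ON a.customer_id = b.id

Result:
product  | customer
---------+---------
Phone    | Victor  
Charger  | Bob     
Speaker  | Bob     
Keyboard | Jack    
Laptop   | NULL    
Webcam   | Victor  
Monitor  | NULL    
Printer  | Victor  


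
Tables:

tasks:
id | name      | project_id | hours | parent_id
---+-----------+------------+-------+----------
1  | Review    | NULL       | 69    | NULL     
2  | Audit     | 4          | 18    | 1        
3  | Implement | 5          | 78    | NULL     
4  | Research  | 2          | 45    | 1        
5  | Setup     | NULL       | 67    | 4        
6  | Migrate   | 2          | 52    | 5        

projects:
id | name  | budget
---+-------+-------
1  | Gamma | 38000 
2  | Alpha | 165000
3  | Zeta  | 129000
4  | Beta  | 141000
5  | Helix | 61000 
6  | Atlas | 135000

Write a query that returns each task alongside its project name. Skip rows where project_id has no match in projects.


INNER JOIN keeps only tasks rows whose project_id matches an id in projects. Walk through each task:
  - task 1 (Review): project_id=NULL, no match -> dropped
  - task 2 (Audit): project_id=4 -> matches Beta
  - task 3 (Implement): project_id=5 -> matches Helix
  - task 4 (Research): project_id=2 -> matches Alpha
  - task 5 (Setup): project_id=NULL, no match -> dropped
  - task 6 (Migrate): project_id=2 -> matches Alpha
So 2 of 6 rows are dropped.

SQL:
SELECT a.name, b.name AS project
FROM tasks a
INNER JOIN projects b ON a.project_id = b.id

Result:
name      | project
----------+--------
Audit     | Beta   
Implement | Helix  
Research  | Alpha  
Migrate   | Alpha  


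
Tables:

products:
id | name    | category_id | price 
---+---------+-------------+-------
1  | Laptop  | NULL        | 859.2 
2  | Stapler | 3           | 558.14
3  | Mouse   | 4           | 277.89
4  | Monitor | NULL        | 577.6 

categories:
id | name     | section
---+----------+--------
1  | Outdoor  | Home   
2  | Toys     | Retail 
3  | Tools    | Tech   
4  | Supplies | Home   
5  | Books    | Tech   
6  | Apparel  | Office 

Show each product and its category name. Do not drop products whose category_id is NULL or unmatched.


LEFT JOIN keeps every row from products (the left table); where category_id has no match in categories, the category columns become NULL. Walk through each product:
  - product 1 (Laptop): category_id=NULL, no match -> kept with NULL
  - product 2 (Stapler): category_id=3 -> matches Tools
  - product 3 (Mouse): category_id=4 -> matches Supplies
  - product 4 (Monitor): category_id=NULL, no match -> kept with NULL
All 4 rows appear; 2 have NULL category.

SQL:
SELECT a.name, b.name AS category
FROM products a
LEFT JOIN categories b ON a.category_id = b.id

Result:
name    | category
--------+---------
Laptop  | NULL    
Stapler | Tools   
Mouse   | Supplies
Monitor | NULL    


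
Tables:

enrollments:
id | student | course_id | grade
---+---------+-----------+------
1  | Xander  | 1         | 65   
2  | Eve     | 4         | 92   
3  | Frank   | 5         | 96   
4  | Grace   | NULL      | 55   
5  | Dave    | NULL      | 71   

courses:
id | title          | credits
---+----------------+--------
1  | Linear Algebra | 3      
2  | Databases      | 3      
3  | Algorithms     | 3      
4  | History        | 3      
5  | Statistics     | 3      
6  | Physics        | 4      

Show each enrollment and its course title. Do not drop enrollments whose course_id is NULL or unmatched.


LEFT JOIN keeps every row from enrollments (the left table); where course_id has no match in courses, the course columns become NULL. Walk through each enrollment:
  - enrollment 1 (Xander): course_id=1 -> matches Linear Algebra
  - enrollment 2 (Eve): course_id=4 -> matches History
  - enrollment 3 (Frank): course_id=5 -> matches Statistics
  - enrollment 4 (Grace): course_id=NULL, no match -> kept with NULL
  - enrollment 5 (Dave): course_id=NULL, no match -> kept with NULL
All 5 rows appear; 2 have NULL course.

SQL:
SELECT a.student, b.title AS course
FROM enrollments a
LEFT JOIN courses b ON a.course_id = b.id

Result:
student | course        
--------+---------------
Xander  | Linear Algebra
Eve     | History       
Frank   | Statistics    
Grace   | NULL          
Dave    | NULL          


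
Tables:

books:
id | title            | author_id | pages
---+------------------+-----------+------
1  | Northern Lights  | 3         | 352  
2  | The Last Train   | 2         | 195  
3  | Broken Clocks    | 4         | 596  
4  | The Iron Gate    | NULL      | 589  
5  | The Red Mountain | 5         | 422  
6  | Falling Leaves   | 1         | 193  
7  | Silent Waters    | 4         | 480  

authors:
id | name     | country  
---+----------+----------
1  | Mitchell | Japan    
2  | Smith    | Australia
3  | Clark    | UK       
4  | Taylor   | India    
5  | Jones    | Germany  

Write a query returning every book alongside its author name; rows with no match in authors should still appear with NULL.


LEFT JOIN keeps every row from books (the left table); where author_id has no match in authors, the author columns become NULL. Walk through each book:
  - book 1 (Northern Lights): author_id=3 -> matches Clark
  - book 2 (The Last Train): author_id=2 -> matches Smith
  - book 3 (Broken Clocks): author_id=4 -> matches Taylor
  - book 4 (The Iron Gate): author_id=NULL, no match -> kept with NULL
  - book 5 (The Red Mountain): author_id=5 -> matches Jones
  - book 6 (Falling Leaves): author_id=1 -> matches Mitchell
  - book 7 (Silent Waters): author_id=4 -> matches Taylor
All 7 rows appear; 1 has NULL author.

SQL:
SELECT a.title, b.name AS author
FROM books a
LEFT JOIN authors b ON a.author_id = b.id

Result:
title            | author  
-----------------+---------
Northern Lights  | Clark   
The Last Train   | Smith   
Broken Clocks    | Taylor  
The Iron Gate    | NULL    
The Red Mountain | Jones   
Falling Leaves   | Mitchell
Silent Waters    | Taylor  


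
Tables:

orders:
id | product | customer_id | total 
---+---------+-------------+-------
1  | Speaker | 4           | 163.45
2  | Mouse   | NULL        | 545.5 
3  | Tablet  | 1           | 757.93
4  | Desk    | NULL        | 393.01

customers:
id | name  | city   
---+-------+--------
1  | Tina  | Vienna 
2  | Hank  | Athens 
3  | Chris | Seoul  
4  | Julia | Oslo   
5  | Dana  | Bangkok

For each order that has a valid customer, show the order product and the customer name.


INNER JOIN keeps only orders rows whose customer_id matches an id in customers. Walk through each order:
  - order 1 (Speaker): customer_id=4 -> matches Julia
  - order 2 (Mouse): customer_id=NULL, no match -> dropped
  - order 3 (Tablet): customer_id=1 -> matches Tina
  - order 4 (Desk): customer_id=NULL, no match -> dropped
So 2 of 4 rows are dropped.

SQL:
SELECT a.product, b.name AS customer
FROM orders a
INNER JOIN customers b ON a.customer_id = b.id

Result:
product | customer
--------+---------
Speaker | Julia   
Tablet  | Tina    


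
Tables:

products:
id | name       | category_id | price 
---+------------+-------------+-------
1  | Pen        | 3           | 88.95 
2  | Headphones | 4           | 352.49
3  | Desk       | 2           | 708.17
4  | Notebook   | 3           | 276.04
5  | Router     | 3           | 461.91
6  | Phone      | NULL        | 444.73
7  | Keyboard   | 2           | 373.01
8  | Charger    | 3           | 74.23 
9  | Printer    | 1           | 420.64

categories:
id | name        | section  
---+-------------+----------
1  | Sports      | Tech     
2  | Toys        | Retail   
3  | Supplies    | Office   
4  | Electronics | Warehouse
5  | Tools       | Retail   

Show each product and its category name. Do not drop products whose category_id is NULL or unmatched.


LEFT JOIN keeps every row from products (the left table); where category_id has no match in categories, the category columns become NULL. Walk through each product:
  - product 1 (Pen): category_id=3 -> matches Supplies
  - product 2 (Headphones): category_id=4 -> matches Electronics
  - product 3 (Desk): category_id=2 -> matches Toys
  - product 4 (Notebook): category_id=3 -> matches Supplies
  - product 5 (Router): category_id=3 -> matches Supplies
  - product 6 (Phone): category_id=NULL, no match -> kept with NULL
  - product 7 (Keyboard): category_id=2 -> matches Toys
  - product 8 (Charger): category_id=3 -> matches Supplies
  - product 9 (Printer): category_id=1 -> matches Sports
All 9 rows appear; 1 has NULL category.

SQL:
SELECT a.name, b.name AS category
FROM products a
LEFT JOIN categories b ON a.category_id = b.id

Result:
name       | category   
-----------+------------
Pen        | Supplies   
Headphones | Electronics
Desk       | Toys       
Notebook   | Supplies   
Router     | Supplies   
Phone      | NULL       
Keyboard   | Toys       
Charger    | Supplies   
Printer    | Sports     


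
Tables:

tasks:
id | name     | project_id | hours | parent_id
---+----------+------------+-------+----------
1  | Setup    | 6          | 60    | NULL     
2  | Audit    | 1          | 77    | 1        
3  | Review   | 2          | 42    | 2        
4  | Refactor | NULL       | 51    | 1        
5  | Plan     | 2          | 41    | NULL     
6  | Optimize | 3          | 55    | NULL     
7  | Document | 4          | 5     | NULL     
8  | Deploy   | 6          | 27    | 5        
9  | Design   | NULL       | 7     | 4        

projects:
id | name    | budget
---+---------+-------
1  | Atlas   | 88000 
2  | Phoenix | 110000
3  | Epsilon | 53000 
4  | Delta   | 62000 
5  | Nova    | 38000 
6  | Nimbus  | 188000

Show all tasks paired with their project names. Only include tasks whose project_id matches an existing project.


INNER JOIN keeps only tasks rows whose project_id matches an id in projects. Walk through each task:
  - task 1 (Setup): project_id=6 -> matches Nimbus
  - task 2 (Audit): project_id=1 -> matches Atlas
  - task 3 (Review): project_id=2 -> matches Phoenix
  - task 4 (Refactor): project_id=NULL, no match -> dropped
  - task 5 (Plan): project_id=2 -> matches Phoenix
  - task 6 (Optimize): project_id=3 -> matches Epsilon
  - task 7 (Document): project_id=4 -> matches Delta
  - task 8 (Deploy): project_id=6 -> matches Nimbus
  - task 9 (Design): project_id=NULL, no match -> dropped
So 2 of 9 rows are dropped.

SQL:
SELECT a.name, b.name AS project
FROM tasks a
INNER JOIN projects b ON a.project_id = b.id

Result:
name     | project
---------+--------
Setup    | Nimbus 
Audit    | Atlas  
Review   | Phoenix
Plan     | Phoenix
Optimize | Epsilon
Document | Delta  
Deploy   | Nimbus 


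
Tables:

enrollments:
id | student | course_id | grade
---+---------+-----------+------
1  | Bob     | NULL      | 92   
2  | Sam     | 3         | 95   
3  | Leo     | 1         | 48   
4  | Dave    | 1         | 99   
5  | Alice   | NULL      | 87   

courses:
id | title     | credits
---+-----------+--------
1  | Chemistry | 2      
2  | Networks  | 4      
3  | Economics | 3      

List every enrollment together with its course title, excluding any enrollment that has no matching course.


INNER JOIN keeps only enrollments rows whose course_id matches an id in courses. Walk through each enrollment:
  - enrollment 1 (Bob): course_id=NULL, no match -> dropped
  - enrollment 2 (Sam): course_id=3 -> matches Economics
  - enrollment 3 (Leo): course_id=1 -> matches Chemistry
  - enrollment 4 (Dave): course_id=1 -> matches Chemistry
  - enrollment 5 (Alice): course_id=NULL, no match -> dropped
So 2 of 5 rows are dropped.

SQL:
SELECT a.student, b.title AS course
FROM enrollments a
INNER JOIN courses b ON a.course_id = b.id

Result:
student | course   
--------+----------
Sam     | Economics
Leo     | Chemistry
Dave    | Chemistry


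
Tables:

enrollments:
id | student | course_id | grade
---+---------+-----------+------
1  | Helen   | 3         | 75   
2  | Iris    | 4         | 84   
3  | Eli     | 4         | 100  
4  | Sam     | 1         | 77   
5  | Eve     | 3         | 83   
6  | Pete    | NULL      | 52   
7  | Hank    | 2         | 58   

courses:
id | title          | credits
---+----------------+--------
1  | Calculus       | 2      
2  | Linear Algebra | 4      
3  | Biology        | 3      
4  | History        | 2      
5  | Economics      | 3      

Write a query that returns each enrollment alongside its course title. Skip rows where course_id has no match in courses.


INNER JOIN keeps only enrollments rows whose course_id matches an id in courses. Walk through each enrollment:
  - enrollment 1 (Helen): course_id=3 -> matches Biology
  - enrollment 2 (Iris): course_id=4 -> matches History
  - enrollment 3 (Eli): course_id=4 -> matches History
  - enrollment 4 (Sam): course_id=1 -> matches Calculus
  - enrollment 5 (Eve): course_id=3 -> matches Biology
  - enrollment 6 (Pete): course_id=NULL, no match -> dropped
  - enrollment 7 (Hank): course_id=2 -> matches Linear Algebra
So 1 of 7 rows is dropped.

SQL:
SELECT a.student, b.title AS course
FROM enrollments a
INNER JOIN courses b ON a.course_id = b.id

Result:
student | course        
--------+---------------
Helen   | Biology       
Iris    | History       
Eli     | History       
Sam     | Calculus      
Eve     | Biology       
Hank    | Linear Algebra


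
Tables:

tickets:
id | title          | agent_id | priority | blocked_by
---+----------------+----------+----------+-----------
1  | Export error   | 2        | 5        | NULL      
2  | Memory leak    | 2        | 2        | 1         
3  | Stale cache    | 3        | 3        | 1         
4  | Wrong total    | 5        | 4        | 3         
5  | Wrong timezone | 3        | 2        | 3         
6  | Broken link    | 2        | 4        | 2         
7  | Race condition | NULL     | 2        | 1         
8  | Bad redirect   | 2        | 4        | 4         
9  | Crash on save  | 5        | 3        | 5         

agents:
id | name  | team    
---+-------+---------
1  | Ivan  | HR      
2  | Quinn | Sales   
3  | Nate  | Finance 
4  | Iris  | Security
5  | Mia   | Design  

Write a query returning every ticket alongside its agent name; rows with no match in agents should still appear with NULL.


LEFT JOIN keeps every row from tickets (the left table); where agent_id has no match in agents, the agent columns become NULL. Walk through each ticket:
  - ticket 1 (Export error): agent_id=2 -> matches Quinn
  - ticket 2 (Memory leak): agent_id=2 -> matches Quinn
  - ticket 3 (Stale cache): agent_id=3 -> matches Nate
  - ticket 4 (Wrong total): agent_id=5 -> matches Mia
  - ticket 5 (Wrong timezone): agent_id=3 -> matches Nate
  - ticket 6 (Broken link): agent_id=2 -> matches Quinn
  - ticket 7 (Race condition): agent_id=NULL, no match -> kept with NULL
  - ticket 8 (Bad redirect): agent_id=2 -> matches Quinn
  - ticket 9 (Crash on save): agent_id=5 -> matches Mia
All 9 rows appear; 1 has NULL agent.

SQL:
SELECT a.title, b.name AS agent
FROM tickets a
LEFT JOIN agents b ON a.agent_id = b.id

Result:
title          | agent
---------------+------
Export error   | Quinn
Memory leak    | Quinn
Stale cache    | Nate 
Wrong total    | Mia  
Wrong timezone | Nate 
Broken link    | Quinn
Race condition | NULL 
Bad redirect   | Quinn
Crash on save  | Mia  


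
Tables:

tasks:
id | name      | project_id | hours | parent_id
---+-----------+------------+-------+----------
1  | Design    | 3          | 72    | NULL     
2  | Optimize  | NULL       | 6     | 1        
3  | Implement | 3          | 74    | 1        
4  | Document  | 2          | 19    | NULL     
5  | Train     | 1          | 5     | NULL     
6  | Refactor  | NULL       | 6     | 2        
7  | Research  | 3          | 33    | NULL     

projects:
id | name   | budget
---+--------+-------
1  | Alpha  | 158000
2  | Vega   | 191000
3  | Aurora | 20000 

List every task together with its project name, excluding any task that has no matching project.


INNER JOIN keeps only tasks rows whose project_id matches an id in projects. Walk through each task:
  - task 1 (Design): project_id=3 -> matches Aurora
  - task 2 (Optimize): project_id=NULL, no match -> dropped
  - task 3 (Implement): project_id=3 -> matches Aurora
  - task 4 (Document): project_id=2 -> matches Vega
  - task 5 (Train): project_id=1 -> matches Alpha
  - task 6 (Refactor): project_id=NULL, no match -> dropped
  - task 7 (Research): project_id=3 -> matches Aurora
So 2 of 7 rows are dropped.

SQL:
SELECT a.name, b.name AS project
FROM tasks a
INNER JOIN projects b ON a.project_id = b.id

Result:
name      | project
----------+--------
Design    | Aurora 
Implement | Aurora 
Document  | Vega   
Train     | Alpha  
Research  | Aurora 


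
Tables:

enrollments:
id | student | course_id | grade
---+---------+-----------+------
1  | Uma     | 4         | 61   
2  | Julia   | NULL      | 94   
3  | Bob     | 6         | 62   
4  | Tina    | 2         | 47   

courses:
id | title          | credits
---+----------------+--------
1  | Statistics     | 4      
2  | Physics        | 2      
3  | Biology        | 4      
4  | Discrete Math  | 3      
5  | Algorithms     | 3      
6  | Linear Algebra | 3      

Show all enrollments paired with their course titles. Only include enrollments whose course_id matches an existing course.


INNER JOIN keeps only enrollments rows whose course_id matches an id in courses. Walk through each enrollment:
  - enrollment 1 (Uma): course_id=4 -> matches Discrete Math
  - enrollment 2 (Julia): course_id=NULL, no match -> dropped
  - enrollment 3 (Bob): course_id=6 -> matches Linear Algebra
  - enrollment 4 (Tina): course_id=2 -> matches Physics
So 1 of 4 rows is dropped.

SQL:
SELECT a.student, b.title AS course
FROM enrollments a
INNER JOIN courses b ON a.course_id = b.id

Result:
student | course        
--------+---------------
Uma     | Discrete Math 
Bob     | Linear Algebra
Tina    | Physics       


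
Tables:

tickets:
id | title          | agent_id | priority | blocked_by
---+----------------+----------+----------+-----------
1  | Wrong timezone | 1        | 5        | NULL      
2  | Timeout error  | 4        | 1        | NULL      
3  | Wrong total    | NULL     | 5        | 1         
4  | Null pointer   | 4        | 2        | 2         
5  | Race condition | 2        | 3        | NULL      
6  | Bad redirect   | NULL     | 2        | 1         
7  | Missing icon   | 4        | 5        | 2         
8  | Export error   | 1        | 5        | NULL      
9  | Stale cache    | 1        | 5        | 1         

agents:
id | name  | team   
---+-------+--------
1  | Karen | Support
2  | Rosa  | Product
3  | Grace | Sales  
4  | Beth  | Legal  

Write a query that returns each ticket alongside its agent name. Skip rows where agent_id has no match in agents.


INNER JOIN keeps only tickets rows whose agent_id matches an id in agents. Walk through each ticket:
  - ticket 1 (Wrong timezone): agent_id=1 -> matches Karen
  - ticket 2 (Timeout error): agent_id=4 -> matches Beth
  - ticket 3 (Wrong total): agent_id=NULL, no match -> dropped
  - ticket 4 (Null pointer): agent_id=4 -> matches Beth
  - ticket 5 (Race condition): agent_id=2 -> matches Rosa
  - ticket 6 (Bad redirect): agent_id=NULL, no match -> dropped
  - ticket 7 (Missing icon): agent_id=4 -> matches Beth
  - ticket 8 (Export error): agent_id=1 -> matches Karen
  - ticket 9 (Stale cache): agent_id=1 -> matches Karen
So 2 of 9 rows are dropped.

SQL:
SELECT a.title, b.name AS agent
FROM tickets a
INNER JOIN agents b ON a.agent_id = b.id

Result:
title          | agent
---------------+------
Wrong timezone | Karen
Timeout error  | Beth 
Null pointer   | Beth 
Race condition | Rosa 
Missing icon   | Beth 
Export error   | Karen
Stale cache    | Karen


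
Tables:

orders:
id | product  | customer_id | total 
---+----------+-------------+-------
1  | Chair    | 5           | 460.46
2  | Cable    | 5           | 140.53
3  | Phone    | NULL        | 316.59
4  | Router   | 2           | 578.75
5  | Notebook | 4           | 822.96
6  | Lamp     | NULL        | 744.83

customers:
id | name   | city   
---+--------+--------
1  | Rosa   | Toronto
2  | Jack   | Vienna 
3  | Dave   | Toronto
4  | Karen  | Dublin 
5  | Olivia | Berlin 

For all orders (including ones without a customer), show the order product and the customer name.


LEFT JOIN keeps every row from orders (the left table); where customer_id has no match in customers, the customer columns become NULL. Walk through each order:
  - order 1 (Chair): customer_id=5 -> matches Olivia
  - order 2 (Cable): customer_id=5 -> matches Olivia
  - order 3 (Phone): customer_id=NULL, no match -> kept with NULL
  - order 4 (Router): customer_id=2 -> matches Jack
  - order 5 (Notebook): customer_id=4 -> matches Karen
  - order 6 (Lamp): customer_id=NULL, no match -> kept with NULL
All 6 rows appear; 2 have NULL customer.

SQL:
SELECT a.product, b.name AS customer
FROM orders a
LEFT JOIN customers b ON a.customer_id = b.id

Result:
product  | customer
---------+---------
Chair    | Olivia  
Cable    | Olivia  
Phone    | NULL    
Router   | Jack    
Notebook | Karen   
Lamp     | NULL    


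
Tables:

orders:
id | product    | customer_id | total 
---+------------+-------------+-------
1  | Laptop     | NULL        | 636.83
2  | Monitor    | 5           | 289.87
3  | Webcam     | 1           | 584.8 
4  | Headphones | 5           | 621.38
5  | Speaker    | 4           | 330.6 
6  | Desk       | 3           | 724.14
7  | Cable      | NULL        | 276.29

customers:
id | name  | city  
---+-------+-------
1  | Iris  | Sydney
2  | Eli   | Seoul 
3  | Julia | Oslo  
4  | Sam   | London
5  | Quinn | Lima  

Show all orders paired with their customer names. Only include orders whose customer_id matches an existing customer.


INNER JOIN keeps only orders rows whose customer_id matches an id in customers. Walk through each order:
  - order 1 (Laptop): customer_id=NULL, no match -> dropped
  - order 2 (Monitor): customer_id=5 -> matches Quinn
  - order 3 (Webcam): customer_id=1 -> matches Iris
  - order 4 (Headphones): customer_id=5 -> matches Quinn
  - order 5 (Speaker): customer_id=4 -> matches Sam
  - order 6 (Desk): customer_id=3 -> matches Julia
  - order 7 (Cable): customer_id=NULL, no match -> dropped
So 2 of 7 rows are dropped.

SQL:
SELECT a.product, b.name AS customer
FROM orders a
INNER JOIN customers b ON a.customer_id = b.id

Result:
product    | customer
-----------+---------
Monitor    | Quinn   
Webcam     | Iris    
Headphones | Quinn   
Speaker    | Sam     
Desk       | Julia   


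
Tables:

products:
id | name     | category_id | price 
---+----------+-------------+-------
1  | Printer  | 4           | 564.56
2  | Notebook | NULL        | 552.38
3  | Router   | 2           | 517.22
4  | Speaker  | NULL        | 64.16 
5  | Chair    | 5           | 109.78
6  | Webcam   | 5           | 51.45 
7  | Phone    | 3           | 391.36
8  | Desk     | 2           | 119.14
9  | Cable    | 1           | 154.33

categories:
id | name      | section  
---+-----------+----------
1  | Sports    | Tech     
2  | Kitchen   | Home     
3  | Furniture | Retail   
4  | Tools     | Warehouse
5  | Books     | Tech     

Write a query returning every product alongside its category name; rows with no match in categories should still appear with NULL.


LEFT JOIN keeps every row from products (the left table); where category_id has no match in categories, the category columns become NULL. Walk through each product:
  - product 1 (Printer): category_id=4 -> matches Tools
  - product 2 (Notebook): category_id=NULL, no match -> kept with NULL
  - product 3 (Router): category_id=2 -> matches Kitchen
  - product 4 (Speaker): category_id=NULL, no match -> kept with NULL
  - product 5 (Chair): category_id=5 -> matches Books
  - product 6 (Webcam): category_id=5 -> matches Books
  - product 7 (Phone): category_id=3 -> matches Furniture
  - product 8 (Desk): category_id=2 -> matches Kitchen
  - product 9 (Cable): category_id=1 -> matches Sports
All 9 rows appear; 2 have NULL category.

SQL:
SELECT a.name, b.name AS category
FROM products a
LEFT JOIN categories b ON a.category_id = b.id

Result:
name     | category 
---------+----------
Printer  | Tools    
Notebook | NULL     
Router   | Kitchen  
Speaker  | NULL     
Chair    | Books    
Webcam   | Books    
Phone    | Furniture
Desk     | Kitchen  
Cable    | Sports   


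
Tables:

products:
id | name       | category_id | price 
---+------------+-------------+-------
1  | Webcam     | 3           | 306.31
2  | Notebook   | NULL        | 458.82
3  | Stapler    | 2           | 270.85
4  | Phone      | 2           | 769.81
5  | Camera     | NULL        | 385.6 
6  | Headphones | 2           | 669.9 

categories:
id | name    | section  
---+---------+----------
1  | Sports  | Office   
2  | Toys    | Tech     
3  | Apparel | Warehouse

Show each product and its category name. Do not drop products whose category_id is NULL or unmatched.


LEFT JOIN keeps every row from products (the left table); where category_id has no match in categories, the category columns become NULL. Walk through each product:
  - product 1 (Webcam): category_id=3 -> matches Apparel
  - product 2 (Notebook): category_id=NULL, no match -> kept with NULL
  - product 3 (Stapler): category_id=2 -> matches Toys
  - product 4 (Phone): category_id=2 -> matches Toys
  - product 5 (Camera): category_id=NULL, no match -> kept with NULL
  - product 6 (Headphones): category_id=2 -> matches Toys
All 6 rows appear; 2 have NULL category.

SQL:
SELECT a.name, b.name AS category
FROM products a
LEFT JOIN categories b ON a.category_id = b.id

Result:
name       | category
-----------+---------
Webcam     | Apparel 
Notebook   | NULL    
Stapler    | Toys    
Phone      | Toys    
Camera     | NULL    
Headphones | Toys    


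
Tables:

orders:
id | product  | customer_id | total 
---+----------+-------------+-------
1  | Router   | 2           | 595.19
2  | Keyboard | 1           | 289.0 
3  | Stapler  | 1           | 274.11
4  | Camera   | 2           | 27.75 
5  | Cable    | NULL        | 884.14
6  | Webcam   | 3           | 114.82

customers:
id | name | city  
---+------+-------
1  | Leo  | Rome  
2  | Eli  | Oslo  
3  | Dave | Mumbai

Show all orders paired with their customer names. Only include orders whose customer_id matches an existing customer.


INNER JOIN keeps only orders rows whose customer_id matches an id in customers. Walk through each order:
  - order 1 (Router): customer_id=2 -> matches Eli
  - order 2 (Keyboard): customer_id=1 -> matches Leo
  - order 3 (Stapler): customer_id=1 -> matches Leo
  - order 4 (Camera): customer_id=2 -> matches Eli
  - order 5 (Cable): customer_id=NULL, no match -> dropped
  - order 6 (Webcam): customer_id=3 -> matches Dave
So 1 of 6 rows is dropped.

SQL:
SELECT a.product, b.name AS customer
FROM orders a
INNER JOIN customers b ON a.customer_id = b.id

Result:
product  | customer
---------+---------
Router   | Eli     
Keyboard | Leo     
Stapler  | Leo     
Camera   | Eli     
Webcam   | Dave    


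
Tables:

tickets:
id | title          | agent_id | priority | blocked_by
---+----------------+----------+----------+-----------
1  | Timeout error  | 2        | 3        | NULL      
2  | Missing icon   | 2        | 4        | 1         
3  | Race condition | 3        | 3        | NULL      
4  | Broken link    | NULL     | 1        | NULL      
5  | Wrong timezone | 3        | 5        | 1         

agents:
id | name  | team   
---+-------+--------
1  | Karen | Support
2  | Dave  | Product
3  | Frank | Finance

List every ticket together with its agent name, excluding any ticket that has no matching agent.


INNER JOIN keeps only tickets rows whose agent_id matches an id in agents. Walk through each ticket:
  - ticket 1 (Timeout error): agent_id=2 -> matches Dave
  - ticket 2 (Missing icon): agent_id=2 -> matches Dave
  - ticket 3 (Race condition): agent_id=3 -> matches Frank
  - ticket 4 (Broken link): agent_id=NULL, no match -> dropped
  - ticket 5 (Wrong timezone): agent_id=3 -> matches Frank
So 1 of 5 rows is dropped.

SQL:
SELECT a.title, b.name AS agent
FROM tickets a
INNER JOIN agents b ON a.agent_id = b.id

Result:
title          | agent
---------------+------
Timeout error  | Dave 
Missing icon   | Dave 
Race condition | Frank
Wrong timezone | Frank


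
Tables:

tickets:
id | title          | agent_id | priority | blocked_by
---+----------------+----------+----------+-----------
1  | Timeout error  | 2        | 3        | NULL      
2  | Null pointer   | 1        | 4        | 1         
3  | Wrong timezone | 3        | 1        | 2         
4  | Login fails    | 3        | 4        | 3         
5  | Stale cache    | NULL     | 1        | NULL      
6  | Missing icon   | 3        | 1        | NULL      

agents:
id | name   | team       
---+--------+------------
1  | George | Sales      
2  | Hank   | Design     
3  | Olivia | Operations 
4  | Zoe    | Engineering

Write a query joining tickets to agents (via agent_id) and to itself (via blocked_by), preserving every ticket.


Two LEFT JOINs from the same base table tickets: one to agents via agent_id, one to tickets itself via blocked_by. Both are LEFT so every ticket is preserved.
Match against agents:
  - ticket 1 (Timeout error): agent_id=2 -> matches Hank
  - ticket 2 (Null pointer): agent_id=1 -> matches George
  - ticket 3 (Wrong timezone): agent_id=3 -> matches Olivia
  - ticket 4 (Login fails): agent_id=3 -> matches Olivia
  - ticket 5 (Stale cache): agent_id=NULL, no match -> kept with NULL
  - ticket 6 (Missing icon): agent_id=3 -> matches Olivia
Match against tickets (self):
  - ticket 1 (Timeout error): blocked_by=NULL -> NULL
  - ticket 2 (Null pointer): blocked_by=1 -> Timeout error
  - ticket 3 (Wrong timezone): blocked_by=2 -> Null pointer
  - ticket 4 (Login fails): blocked_by=3 -> Wrong timezone
  - ticket 5 (Stale cache): blocked_by=NULL -> NULL
  - ticket 6 (Missing icon): blocked_by=NULL -> NULL

SQL:
SELECT a.title, b.name AS agent, c.title AS blocked_by
FROM tickets a
LEFT JOIN agents b ON a.agent_id = b.id
LEFT JOIN tickets c ON a.blocked_by = c.id

Result:
title          | agent  | blocked_by    
---------------+--------+---------------
Timeout error  | Hank   | NULL          
Null pointer   | George | Timeout error 
Wrong timezone | Olivia | Null pointer  
Login fails    | Olivia | Wrong timezone
Stale cache    | NULL   | NULL          
Missing icon   | Olivia | NULL          
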